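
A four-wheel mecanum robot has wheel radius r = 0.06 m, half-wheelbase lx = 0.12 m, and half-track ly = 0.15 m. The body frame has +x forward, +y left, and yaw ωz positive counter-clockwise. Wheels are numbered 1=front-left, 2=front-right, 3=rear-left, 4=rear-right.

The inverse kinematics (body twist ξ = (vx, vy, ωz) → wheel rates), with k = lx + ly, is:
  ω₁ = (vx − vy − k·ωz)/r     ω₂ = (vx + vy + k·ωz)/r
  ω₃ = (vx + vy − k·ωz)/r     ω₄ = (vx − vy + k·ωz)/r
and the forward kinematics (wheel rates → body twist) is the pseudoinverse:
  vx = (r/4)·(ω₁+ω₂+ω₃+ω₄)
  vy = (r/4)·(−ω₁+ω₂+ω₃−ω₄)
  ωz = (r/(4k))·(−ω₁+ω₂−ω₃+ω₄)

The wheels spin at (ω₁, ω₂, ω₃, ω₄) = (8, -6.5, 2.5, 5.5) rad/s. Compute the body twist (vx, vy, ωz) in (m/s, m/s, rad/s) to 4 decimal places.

k = lx + ly = 0.12 + 0.15 = 0.2700
ω₁+ω₂+ω₃+ω₄ = 9.5000  →  vx = (0.06/4)·9.5000 = 0.1425
−ω₁+ω₂+ω₃−ω₄ = -17.5000  →  vy = (0.06/4)·-17.5000 = -0.2625
−ω₁+ω₂−ω₃+ω₄ = -11.5000  →  ωz = (0.06/1.0800)·-11.5000 = -0.6389

(0.1425, -0.2625, -0.6389)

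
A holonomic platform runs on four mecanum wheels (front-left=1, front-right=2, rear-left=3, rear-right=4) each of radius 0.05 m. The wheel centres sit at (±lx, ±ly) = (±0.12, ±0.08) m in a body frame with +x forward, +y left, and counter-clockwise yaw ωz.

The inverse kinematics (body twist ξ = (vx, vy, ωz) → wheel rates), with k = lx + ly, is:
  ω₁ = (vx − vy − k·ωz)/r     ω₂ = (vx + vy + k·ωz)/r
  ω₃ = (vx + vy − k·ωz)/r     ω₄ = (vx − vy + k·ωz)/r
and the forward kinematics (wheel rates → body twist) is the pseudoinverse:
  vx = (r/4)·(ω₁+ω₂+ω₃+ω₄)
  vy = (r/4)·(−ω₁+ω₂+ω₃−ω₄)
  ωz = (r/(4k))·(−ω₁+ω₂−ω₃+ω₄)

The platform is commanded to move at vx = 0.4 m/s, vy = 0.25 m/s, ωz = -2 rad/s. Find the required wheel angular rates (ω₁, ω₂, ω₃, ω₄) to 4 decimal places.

(11.0000, 5.0000, 21.0000, -5.0000)

k = lx + ly = 0.12 + 0.08 = 0.2000;  k·ωz = 0.2000·-2 = -0.4000
ω₁ (FL) = (vx − vy − k·ωz)/r = 0.5500/0.05 = 11.0000
ω₂ (FR) = (vx + vy + k·ωz)/r = 0.2500/0.05 = 5.0000
ω₃ (RL) = (vx + vy − k·ωz)/r = 1.0500/0.05 = 21.0000
ω₄ (RR) = (vx − vy + k·ωz)/r = -0.2500/0.05 = -5.0000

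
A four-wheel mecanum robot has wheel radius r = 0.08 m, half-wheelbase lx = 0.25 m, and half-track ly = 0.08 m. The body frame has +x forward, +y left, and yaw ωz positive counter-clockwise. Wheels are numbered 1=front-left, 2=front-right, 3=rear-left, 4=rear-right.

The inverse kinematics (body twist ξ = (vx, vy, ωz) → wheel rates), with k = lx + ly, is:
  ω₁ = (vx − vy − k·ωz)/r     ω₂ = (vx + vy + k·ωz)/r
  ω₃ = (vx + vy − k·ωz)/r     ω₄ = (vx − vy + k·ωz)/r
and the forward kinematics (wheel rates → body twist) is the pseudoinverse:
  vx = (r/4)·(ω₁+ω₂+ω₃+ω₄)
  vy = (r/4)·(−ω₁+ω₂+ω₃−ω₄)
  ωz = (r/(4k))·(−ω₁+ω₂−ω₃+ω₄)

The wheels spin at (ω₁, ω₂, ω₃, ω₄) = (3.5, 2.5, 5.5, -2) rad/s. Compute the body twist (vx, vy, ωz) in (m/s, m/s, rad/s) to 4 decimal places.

k = lx + ly = 0.25 + 0.08 = 0.3300
ω₁+ω₂+ω₃+ω₄ = 9.5000  →  vx = (0.08/4)·9.5000 = 0.1900
−ω₁+ω₂+ω₃−ω₄ = 6.5000  →  vy = (0.08/4)·6.5000 = 0.1300
−ω₁+ω₂−ω₃+ω₄ = -8.5000  →  ωz = (0.08/1.3200)·-8.5000 = -0.5152

(0.1900, 0.1300, -0.5152)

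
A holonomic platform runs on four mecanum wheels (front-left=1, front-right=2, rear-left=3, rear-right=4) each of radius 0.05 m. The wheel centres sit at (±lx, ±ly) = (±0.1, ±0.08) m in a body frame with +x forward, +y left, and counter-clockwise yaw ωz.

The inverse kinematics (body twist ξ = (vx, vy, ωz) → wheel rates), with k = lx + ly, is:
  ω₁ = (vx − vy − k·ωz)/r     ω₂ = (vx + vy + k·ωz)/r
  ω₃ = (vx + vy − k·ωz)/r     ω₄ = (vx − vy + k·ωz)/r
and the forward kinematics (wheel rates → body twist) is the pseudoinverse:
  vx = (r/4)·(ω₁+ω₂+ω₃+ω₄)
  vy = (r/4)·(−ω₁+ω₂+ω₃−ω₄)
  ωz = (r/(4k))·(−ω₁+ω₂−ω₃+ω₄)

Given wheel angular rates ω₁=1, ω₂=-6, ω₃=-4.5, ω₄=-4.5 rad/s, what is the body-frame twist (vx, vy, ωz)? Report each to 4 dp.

(-0.1750, -0.0875, -0.4861)

k = lx + ly = 0.1 + 0.08 = 0.1800
ω₁+ω₂+ω₃+ω₄ = -14.0000  →  vx = (0.05/4)·-14.0000 = -0.1750
−ω₁+ω₂+ω₃−ω₄ = -7.0000  →  vy = (0.05/4)·-7.0000 = -0.0875
−ω₁+ω₂−ω₃+ω₄ = -7.0000  →  ωz = (0.05/0.7200)·-7.0000 = -0.4861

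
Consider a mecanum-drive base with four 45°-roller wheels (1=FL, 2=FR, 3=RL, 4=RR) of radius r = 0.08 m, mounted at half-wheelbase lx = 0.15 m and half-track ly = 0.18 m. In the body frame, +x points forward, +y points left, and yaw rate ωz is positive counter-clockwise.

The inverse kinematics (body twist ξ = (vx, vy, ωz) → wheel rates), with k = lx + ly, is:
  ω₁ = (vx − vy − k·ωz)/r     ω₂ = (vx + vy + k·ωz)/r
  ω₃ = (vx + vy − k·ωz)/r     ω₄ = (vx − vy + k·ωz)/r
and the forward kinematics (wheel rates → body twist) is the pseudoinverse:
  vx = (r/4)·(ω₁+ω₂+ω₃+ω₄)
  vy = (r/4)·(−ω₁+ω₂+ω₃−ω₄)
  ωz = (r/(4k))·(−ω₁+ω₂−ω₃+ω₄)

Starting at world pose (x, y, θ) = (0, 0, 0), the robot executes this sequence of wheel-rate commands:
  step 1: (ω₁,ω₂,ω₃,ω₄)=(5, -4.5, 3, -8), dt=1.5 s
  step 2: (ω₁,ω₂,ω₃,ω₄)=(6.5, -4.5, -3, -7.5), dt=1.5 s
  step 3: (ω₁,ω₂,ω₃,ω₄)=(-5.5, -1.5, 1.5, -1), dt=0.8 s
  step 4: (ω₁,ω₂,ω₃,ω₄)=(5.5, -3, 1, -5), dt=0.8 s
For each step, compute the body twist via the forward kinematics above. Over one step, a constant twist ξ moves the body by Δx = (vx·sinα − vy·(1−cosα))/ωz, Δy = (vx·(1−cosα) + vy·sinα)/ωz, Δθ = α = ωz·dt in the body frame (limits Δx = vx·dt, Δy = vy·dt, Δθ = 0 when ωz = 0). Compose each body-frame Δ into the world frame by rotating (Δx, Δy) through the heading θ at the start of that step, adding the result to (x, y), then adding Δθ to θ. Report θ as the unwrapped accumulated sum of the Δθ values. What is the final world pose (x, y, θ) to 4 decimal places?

step 1: ξ=(vx,vy,ωz)=(-0.0900, 0.0300, -1.2424), dt=1.5 → body Δ=(-0.0382, 0.1165, -1.8636) → world pose (-0.0382, 0.1165, -1.8636)
step 2: ξ=(vx,vy,ωz)=(-0.1700, -0.1300, -0.9394), dt=1.5 → body Δ=(-0.2947, 0.0152, -1.4091) → world pose (0.0614, 0.3942, -3.2727)
step 3: ξ=(vx,vy,ωz)=(-0.1300, 0.1300, 0.0909), dt=0.8 → body Δ=(-0.1077, 0.1001, 0.0727) → world pose (0.1551, 0.2809, -3.2000)
step 4: ξ=(vx,vy,ωz)=(-0.0300, -0.0500, -0.8788), dt=0.8 → body Δ=(-0.0356, -0.0287, -0.7030) → world pose (0.1923, 0.3074, -3.9030)

(0.1923, 0.3074, -3.9030)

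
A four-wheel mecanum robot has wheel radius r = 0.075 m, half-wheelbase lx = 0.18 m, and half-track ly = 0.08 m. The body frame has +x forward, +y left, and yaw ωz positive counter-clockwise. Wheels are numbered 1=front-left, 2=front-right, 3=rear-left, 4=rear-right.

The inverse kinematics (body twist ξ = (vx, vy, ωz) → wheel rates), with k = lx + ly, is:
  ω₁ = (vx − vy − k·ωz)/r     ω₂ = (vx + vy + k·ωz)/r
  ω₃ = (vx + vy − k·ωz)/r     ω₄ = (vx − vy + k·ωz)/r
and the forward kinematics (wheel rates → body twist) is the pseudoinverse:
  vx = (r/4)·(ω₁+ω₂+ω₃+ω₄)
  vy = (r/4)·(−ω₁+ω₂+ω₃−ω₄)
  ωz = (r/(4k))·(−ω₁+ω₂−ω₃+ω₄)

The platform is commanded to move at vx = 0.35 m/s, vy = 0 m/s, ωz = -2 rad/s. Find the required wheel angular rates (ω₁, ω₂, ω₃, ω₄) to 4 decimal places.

k = lx + ly = 0.18 + 0.08 = 0.2600;  k·ωz = 0.2600·-2 = -0.5200
ω₁ (FL) = (vx − vy − k·ωz)/r = 0.8700/0.075 = 11.6000
ω₂ (FR) = (vx + vy + k·ωz)/r = -0.1700/0.075 = -2.2667
ω₃ (RL) = (vx + vy − k·ωz)/r = 0.8700/0.075 = 11.6000
ω₄ (RR) = (vx − vy + k·ωz)/r = -0.1700/0.075 = -2.2667

(11.6000, -2.2667, 11.6000, -2.2667)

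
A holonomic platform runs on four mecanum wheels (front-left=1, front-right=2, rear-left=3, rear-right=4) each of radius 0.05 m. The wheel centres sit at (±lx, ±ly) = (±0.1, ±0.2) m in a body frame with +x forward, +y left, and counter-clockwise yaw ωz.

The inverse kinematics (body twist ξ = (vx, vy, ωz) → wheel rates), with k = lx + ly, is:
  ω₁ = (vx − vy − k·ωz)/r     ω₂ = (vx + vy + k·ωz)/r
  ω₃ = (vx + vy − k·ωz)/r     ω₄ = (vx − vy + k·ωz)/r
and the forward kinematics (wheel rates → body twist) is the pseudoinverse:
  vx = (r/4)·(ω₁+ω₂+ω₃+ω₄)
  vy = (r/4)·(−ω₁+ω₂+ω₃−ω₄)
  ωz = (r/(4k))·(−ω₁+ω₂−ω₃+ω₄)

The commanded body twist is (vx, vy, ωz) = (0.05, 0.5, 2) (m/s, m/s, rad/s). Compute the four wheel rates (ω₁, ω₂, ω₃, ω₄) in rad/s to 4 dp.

(-21.0000, 23.0000, -1.0000, 3.0000)

k = lx + ly = 0.1 + 0.2 = 0.3000;  k·ωz = 0.3000·2 = 0.6000
ω₁ (FL) = (vx − vy − k·ωz)/r = -1.0500/0.05 = -21.0000
ω₂ (FR) = (vx + vy + k·ωz)/r = 1.1500/0.05 = 23.0000
ω₃ (RL) = (vx + vy − k·ωz)/r = -0.0500/0.05 = -1.0000
ω₄ (RR) = (vx − vy + k·ωz)/r = 0.1500/0.05 = 3.0000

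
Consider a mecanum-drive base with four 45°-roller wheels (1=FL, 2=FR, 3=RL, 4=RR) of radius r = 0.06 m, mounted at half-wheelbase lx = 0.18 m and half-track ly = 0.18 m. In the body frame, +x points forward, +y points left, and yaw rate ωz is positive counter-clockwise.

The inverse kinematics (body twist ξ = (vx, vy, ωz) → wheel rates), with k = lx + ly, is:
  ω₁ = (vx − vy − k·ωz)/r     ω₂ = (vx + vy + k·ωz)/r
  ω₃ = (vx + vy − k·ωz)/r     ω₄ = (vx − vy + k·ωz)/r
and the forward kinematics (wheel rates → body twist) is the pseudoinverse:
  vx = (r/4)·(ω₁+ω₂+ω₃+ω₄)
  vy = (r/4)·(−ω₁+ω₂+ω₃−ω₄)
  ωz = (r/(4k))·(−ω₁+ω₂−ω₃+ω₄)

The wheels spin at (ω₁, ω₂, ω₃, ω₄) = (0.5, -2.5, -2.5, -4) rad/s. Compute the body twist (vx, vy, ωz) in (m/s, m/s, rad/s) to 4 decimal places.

k = lx + ly = 0.18 + 0.18 = 0.3600
ω₁+ω₂+ω₃+ω₄ = -8.5000  →  vx = (0.06/4)·-8.5000 = -0.1275
−ω₁+ω₂+ω₃−ω₄ = -1.5000  →  vy = (0.06/4)·-1.5000 = -0.0225
−ω₁+ω₂−ω₃+ω₄ = -4.5000  →  ωz = (0.06/1.4400)·-4.5000 = -0.1875

(-0.1275, -0.0225, -0.1875)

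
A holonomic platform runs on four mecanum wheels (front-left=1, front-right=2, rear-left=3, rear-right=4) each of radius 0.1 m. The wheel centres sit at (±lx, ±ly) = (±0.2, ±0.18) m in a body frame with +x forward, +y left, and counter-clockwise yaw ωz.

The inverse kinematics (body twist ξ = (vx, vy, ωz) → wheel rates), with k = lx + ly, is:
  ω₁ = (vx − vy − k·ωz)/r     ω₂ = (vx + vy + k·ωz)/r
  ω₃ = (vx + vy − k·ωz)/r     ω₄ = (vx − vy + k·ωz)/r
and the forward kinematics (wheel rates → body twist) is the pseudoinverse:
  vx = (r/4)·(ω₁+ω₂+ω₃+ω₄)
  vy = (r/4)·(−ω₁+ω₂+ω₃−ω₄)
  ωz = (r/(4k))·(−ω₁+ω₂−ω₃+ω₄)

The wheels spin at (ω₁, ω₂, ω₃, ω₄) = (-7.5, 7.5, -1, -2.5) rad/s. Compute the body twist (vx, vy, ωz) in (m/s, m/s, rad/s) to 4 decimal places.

k = lx + ly = 0.2 + 0.18 = 0.3800
ω₁+ω₂+ω₃+ω₄ = -3.5000  →  vx = (0.1/4)·-3.5000 = -0.0875
−ω₁+ω₂+ω₃−ω₄ = 16.5000  →  vy = (0.1/4)·16.5000 = 0.4125
−ω₁+ω₂−ω₃+ω₄ = 13.5000  →  ωz = (0.1/1.5200)·13.5000 = 0.8882

(-0.0875, 0.4125, 0.8882)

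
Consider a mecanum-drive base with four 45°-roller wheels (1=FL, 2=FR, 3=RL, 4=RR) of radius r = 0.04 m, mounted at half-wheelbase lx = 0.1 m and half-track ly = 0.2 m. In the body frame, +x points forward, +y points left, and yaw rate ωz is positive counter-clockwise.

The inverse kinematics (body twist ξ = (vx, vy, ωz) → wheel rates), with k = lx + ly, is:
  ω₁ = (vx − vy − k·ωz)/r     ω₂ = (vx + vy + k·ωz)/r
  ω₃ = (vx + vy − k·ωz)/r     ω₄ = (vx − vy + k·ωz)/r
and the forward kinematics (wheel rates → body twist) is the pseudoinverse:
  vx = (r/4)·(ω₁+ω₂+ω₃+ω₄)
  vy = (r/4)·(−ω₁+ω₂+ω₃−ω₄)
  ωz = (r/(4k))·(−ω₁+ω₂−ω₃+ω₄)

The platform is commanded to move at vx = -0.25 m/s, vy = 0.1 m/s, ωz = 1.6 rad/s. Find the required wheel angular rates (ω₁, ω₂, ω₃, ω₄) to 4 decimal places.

(-20.7500, 8.2500, -15.7500, 3.2500)

k = lx + ly = 0.1 + 0.2 = 0.3000;  k·ωz = 0.3000·1.6 = 0.4800
ω₁ (FL) = (vx − vy − k·ωz)/r = -0.8300/0.04 = -20.7500
ω₂ (FR) = (vx + vy + k·ωz)/r = 0.3300/0.04 = 8.2500
ω₃ (RL) = (vx + vy − k·ωz)/r = -0.6300/0.04 = -15.7500
ω₄ (RR) = (vx − vy + k·ωz)/r = 0.1300/0.04 = 3.2500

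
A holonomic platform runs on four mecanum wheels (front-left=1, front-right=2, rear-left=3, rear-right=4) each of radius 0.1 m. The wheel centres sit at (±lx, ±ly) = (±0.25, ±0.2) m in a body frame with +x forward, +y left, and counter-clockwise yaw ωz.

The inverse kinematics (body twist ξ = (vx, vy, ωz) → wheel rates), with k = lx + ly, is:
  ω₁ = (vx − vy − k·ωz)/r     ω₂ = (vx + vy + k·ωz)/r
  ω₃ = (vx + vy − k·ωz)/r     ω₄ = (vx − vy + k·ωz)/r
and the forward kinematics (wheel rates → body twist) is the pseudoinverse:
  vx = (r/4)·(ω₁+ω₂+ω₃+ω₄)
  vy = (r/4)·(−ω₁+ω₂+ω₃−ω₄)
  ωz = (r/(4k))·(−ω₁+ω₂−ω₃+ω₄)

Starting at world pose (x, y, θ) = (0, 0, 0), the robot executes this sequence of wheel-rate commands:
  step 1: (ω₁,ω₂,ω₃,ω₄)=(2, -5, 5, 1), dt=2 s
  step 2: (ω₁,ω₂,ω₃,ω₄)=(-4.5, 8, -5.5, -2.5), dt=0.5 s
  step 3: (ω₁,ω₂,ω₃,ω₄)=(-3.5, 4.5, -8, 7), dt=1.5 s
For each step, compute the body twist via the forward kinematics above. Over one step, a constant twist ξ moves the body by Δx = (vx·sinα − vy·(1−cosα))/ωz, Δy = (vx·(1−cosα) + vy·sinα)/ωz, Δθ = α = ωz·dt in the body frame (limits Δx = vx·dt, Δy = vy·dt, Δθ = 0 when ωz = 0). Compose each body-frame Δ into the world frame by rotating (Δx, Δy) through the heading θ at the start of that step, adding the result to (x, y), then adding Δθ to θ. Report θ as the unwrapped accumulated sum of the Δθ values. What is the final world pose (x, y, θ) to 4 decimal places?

step 1: ξ=(vx,vy,ωz)=(0.0750, -0.0750, -0.6111), dt=2.0 → body Δ=(0.0345, -0.1962, -1.2222) → world pose (0.0345, -0.1962, -1.2222)
step 2: ξ=(vx,vy,ωz)=(-0.1125, 0.2375, 0.8611), dt=0.5 → body Δ=(-0.0797, 0.1032, 0.4306) → world pose (0.1043, -0.0860, -0.7917)
step 3: ξ=(vx,vy,ωz)=(0.0000, -0.1750, 1.2778), dt=1.5 → body Δ=(0.1834, -0.1288, 1.9167) → world pose (0.1415, -0.3070, 1.1250)

(0.1415, -0.3070, 1.1250)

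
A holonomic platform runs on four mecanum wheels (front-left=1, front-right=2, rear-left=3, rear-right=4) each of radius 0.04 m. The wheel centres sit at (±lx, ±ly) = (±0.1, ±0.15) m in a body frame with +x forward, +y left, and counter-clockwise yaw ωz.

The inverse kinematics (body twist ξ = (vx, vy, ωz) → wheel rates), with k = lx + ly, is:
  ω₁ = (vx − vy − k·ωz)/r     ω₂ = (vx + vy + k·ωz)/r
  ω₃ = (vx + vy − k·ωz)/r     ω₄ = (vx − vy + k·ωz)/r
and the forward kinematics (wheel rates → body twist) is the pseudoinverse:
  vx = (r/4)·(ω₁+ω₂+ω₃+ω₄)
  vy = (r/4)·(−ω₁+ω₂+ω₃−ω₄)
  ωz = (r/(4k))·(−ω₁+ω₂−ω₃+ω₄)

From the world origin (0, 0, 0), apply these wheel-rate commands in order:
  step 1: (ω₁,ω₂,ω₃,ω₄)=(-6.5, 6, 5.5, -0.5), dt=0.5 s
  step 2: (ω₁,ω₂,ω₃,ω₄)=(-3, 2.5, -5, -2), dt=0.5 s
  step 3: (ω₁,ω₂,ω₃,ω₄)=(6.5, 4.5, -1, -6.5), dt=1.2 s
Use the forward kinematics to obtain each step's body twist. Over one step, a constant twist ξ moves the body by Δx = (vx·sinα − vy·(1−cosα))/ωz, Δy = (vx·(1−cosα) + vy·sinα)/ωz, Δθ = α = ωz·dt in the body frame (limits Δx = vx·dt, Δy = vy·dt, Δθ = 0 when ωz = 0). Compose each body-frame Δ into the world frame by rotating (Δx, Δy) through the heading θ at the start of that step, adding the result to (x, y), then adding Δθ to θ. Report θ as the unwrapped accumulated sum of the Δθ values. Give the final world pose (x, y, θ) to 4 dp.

(0.0136, 0.1444, -0.0600)

step 1: ξ=(vx,vy,ωz)=(0.0450, 0.1850, 0.2600), dt=0.5 → body Δ=(0.0164, 0.0937, 0.1300) → world pose (0.0164, 0.0937, 0.1300)
step 2: ξ=(vx,vy,ωz)=(-0.0750, 0.0250, 0.3400), dt=0.5 → body Δ=(-0.0384, 0.0093, 0.1700) → world pose (-0.0228, 0.0979, 0.3000)
step 3: ξ=(vx,vy,ωz)=(0.0350, 0.0350, -0.3000), dt=1.2 → body Δ=(0.0486, 0.0336, -0.3600) → world pose (0.0136, 0.1444, -0.0600)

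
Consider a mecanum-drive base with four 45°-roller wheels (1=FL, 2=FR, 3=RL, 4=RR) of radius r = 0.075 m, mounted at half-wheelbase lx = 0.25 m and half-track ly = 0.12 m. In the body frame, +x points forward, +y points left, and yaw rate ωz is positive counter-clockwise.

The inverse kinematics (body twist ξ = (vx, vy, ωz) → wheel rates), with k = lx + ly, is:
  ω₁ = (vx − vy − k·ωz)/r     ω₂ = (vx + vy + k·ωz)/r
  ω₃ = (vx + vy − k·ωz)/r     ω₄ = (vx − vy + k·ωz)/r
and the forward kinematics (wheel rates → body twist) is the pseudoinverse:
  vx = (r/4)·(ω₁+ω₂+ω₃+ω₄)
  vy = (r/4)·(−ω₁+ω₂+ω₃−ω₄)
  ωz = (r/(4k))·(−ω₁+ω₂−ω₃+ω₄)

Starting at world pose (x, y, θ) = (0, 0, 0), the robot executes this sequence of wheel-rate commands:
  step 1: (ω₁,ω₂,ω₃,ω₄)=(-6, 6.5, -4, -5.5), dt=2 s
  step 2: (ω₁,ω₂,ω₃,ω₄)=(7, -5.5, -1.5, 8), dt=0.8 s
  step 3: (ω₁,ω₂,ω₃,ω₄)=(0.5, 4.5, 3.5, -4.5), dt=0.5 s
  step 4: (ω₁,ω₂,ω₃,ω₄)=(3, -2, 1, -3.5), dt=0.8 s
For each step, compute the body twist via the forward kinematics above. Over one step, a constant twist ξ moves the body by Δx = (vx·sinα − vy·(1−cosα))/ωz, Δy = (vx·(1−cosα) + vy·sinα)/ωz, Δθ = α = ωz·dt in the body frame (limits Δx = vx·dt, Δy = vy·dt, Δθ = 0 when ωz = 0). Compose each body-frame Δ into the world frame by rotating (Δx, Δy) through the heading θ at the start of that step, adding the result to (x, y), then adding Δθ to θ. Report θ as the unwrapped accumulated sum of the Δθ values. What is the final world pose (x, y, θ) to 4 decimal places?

(-0.2707, 0.2710, 0.5068)

step 1: ξ=(vx,vy,ωz)=(-0.1687, 0.2625, 0.5574), dt=2.0 → body Δ=(-0.5354, 0.2534, 1.1149) → world pose (-0.5354, 0.2534, 1.1149)
step 2: ξ=(vx,vy,ωz)=(0.1500, -0.4125, -0.1520), dt=0.8 → body Δ=(0.0997, -0.3365, -0.1216) → world pose (-0.1894, 0.1947, 0.9932)
step 3: ξ=(vx,vy,ωz)=(0.0750, 0.2250, -0.2027), dt=0.5 → body Δ=(0.0431, 0.1104, -0.1014) → world pose (-0.2583, 0.2911, 0.8919)
step 4: ξ=(vx,vy,ωz)=(-0.0281, -0.0094, -0.4814), dt=0.8 → body Δ=(-0.0234, -0.0030, -0.3851) → world pose (-0.2707, 0.2710, 0.5068)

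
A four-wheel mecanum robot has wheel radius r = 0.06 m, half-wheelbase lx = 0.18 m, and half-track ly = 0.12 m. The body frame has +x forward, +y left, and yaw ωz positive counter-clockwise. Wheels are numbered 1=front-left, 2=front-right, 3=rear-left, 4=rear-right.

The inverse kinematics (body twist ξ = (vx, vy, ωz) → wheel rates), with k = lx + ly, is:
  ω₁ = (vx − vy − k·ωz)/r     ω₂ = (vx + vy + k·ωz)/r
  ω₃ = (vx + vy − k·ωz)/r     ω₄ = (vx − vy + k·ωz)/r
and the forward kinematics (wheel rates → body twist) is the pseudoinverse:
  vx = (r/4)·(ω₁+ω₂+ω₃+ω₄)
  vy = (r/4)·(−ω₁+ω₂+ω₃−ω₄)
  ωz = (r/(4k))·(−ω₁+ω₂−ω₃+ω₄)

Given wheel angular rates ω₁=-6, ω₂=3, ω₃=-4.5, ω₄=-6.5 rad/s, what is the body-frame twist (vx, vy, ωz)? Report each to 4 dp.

k = lx + ly = 0.18 + 0.12 = 0.3000
ω₁+ω₂+ω₃+ω₄ = -14.0000  →  vx = (0.06/4)·-14.0000 = -0.2100
−ω₁+ω₂+ω₃−ω₄ = 11.0000  →  vy = (0.06/4)·11.0000 = 0.1650
−ω₁+ω₂−ω₃+ω₄ = 7.0000  →  ωz = (0.06/1.2000)·7.0000 = 0.3500

(-0.2100, 0.1650, 0.3500)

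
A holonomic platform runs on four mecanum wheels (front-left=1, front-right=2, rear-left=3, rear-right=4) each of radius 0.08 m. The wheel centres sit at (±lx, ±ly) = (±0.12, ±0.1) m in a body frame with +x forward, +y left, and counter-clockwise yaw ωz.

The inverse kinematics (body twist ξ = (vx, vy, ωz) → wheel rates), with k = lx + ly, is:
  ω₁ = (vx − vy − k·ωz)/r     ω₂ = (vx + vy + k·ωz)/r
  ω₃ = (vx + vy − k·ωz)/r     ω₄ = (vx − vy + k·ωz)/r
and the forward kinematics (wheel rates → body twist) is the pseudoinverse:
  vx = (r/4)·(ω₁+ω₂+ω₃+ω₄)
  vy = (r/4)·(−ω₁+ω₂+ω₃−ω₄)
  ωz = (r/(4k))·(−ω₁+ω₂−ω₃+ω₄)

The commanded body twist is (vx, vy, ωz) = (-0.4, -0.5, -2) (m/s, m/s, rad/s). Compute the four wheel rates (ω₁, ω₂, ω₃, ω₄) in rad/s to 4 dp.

k = lx + ly = 0.12 + 0.1 = 0.2200;  k·ωz = 0.2200·-2 = -0.4400
ω₁ (FL) = (vx − vy − k·ωz)/r = 0.5400/0.08 = 6.7500
ω₂ (FR) = (vx + vy + k·ωz)/r = -1.3400/0.08 = -16.7500
ω₃ (RL) = (vx + vy − k·ωz)/r = -0.4600/0.08 = -5.7500
ω₄ (RR) = (vx − vy + k·ωz)/r = -0.3400/0.08 = -4.2500

(6.7500, -16.7500, -5.7500, -4.2500)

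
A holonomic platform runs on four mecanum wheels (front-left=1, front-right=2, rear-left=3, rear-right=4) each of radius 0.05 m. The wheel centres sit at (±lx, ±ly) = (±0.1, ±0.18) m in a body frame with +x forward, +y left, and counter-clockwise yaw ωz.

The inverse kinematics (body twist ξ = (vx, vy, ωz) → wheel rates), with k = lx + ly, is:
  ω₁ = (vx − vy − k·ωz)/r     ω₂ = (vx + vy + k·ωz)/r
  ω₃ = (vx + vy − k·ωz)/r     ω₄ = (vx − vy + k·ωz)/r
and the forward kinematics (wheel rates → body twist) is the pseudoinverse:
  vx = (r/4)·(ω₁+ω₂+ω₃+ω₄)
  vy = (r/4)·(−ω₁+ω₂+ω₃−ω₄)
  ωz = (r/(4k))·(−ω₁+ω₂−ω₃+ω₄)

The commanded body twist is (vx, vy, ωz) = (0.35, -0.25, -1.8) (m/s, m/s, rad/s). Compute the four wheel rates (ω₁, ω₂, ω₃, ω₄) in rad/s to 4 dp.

k = lx + ly = 0.1 + 0.18 = 0.2800;  k·ωz = 0.2800·-1.8 = -0.5040
ω₁ (FL) = (vx − vy − k·ωz)/r = 1.1040/0.05 = 22.0800
ω₂ (FR) = (vx + vy + k·ωz)/r = -0.4040/0.05 = -8.0800
ω₃ (RL) = (vx + vy − k·ωz)/r = 0.6040/0.05 = 12.0800
ω₄ (RR) = (vx − vy + k·ωz)/r = 0.0960/0.05 = 1.9200

(22.0800, -8.0800, 12.0800, 1.9200)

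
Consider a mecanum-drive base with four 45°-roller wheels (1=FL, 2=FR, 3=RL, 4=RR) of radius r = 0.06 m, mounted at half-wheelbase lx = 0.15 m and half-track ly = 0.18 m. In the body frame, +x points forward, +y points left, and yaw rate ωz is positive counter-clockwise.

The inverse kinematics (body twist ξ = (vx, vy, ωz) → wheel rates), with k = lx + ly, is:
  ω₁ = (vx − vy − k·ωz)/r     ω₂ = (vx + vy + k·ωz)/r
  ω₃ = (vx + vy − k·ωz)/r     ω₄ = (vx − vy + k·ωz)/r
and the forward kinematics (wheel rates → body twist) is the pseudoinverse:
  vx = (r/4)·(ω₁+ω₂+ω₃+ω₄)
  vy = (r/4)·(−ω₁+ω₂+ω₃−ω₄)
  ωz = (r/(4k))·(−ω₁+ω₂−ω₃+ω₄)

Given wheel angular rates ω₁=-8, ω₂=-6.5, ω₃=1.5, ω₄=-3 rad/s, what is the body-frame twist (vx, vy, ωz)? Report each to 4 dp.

k = lx + ly = 0.15 + 0.18 = 0.3300
ω₁+ω₂+ω₃+ω₄ = -16.0000  →  vx = (0.06/4)·-16.0000 = -0.2400
−ω₁+ω₂+ω₃−ω₄ = 6.0000  →  vy = (0.06/4)·6.0000 = 0.0900
−ω₁+ω₂−ω₃+ω₄ = -3.0000  →  ωz = (0.06/1.3200)·-3.0000 = -0.1364

(-0.2400, 0.0900, -0.1364)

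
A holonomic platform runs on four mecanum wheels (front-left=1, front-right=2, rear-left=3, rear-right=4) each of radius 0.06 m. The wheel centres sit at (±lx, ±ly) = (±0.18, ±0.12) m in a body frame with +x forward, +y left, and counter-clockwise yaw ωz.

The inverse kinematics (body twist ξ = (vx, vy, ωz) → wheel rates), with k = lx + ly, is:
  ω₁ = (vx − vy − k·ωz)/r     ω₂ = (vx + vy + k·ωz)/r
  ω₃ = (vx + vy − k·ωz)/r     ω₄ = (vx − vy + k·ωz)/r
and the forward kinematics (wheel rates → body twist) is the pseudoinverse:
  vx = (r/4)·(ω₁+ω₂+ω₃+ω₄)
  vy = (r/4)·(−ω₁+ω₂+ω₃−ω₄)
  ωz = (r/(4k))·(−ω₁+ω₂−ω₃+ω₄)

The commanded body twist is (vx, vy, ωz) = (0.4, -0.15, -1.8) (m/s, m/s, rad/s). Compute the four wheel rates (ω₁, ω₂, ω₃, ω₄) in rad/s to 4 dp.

(18.1667, -4.8333, 13.1667, 0.1667)

k = lx + ly = 0.18 + 0.12 = 0.3000;  k·ωz = 0.3000·-1.8 = -0.5400
ω₁ (FL) = (vx − vy − k·ωz)/r = 1.0900/0.06 = 18.1667
ω₂ (FR) = (vx + vy + k·ωz)/r = -0.2900/0.06 = -4.8333
ω₃ (RL) = (vx + vy − k·ωz)/r = 0.7900/0.06 = 13.1667
ω₄ (RR) = (vx − vy + k·ωz)/r = 0.0100/0.06 = 0.1667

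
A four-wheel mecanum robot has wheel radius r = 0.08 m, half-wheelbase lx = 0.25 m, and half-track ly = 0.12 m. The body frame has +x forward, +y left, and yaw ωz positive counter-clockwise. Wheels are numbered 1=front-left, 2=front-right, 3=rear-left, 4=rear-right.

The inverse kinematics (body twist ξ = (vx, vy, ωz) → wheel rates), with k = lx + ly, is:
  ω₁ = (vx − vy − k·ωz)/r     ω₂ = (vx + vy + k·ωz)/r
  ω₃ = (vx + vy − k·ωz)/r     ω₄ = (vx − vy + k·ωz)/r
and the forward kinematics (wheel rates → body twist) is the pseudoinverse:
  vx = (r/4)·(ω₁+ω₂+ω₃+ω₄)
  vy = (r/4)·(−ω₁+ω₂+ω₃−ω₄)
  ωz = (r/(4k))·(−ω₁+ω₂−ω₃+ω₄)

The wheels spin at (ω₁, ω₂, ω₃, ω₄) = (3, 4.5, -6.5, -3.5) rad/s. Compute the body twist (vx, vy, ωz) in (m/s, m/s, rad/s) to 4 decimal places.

(-0.0500, -0.0300, 0.2432)

k = lx + ly = 0.25 + 0.12 = 0.3700
ω₁+ω₂+ω₃+ω₄ = -2.5000  →  vx = (0.08/4)·-2.5000 = -0.0500
−ω₁+ω₂+ω₃−ω₄ = -1.5000  →  vy = (0.08/4)·-1.5000 = -0.0300
−ω₁+ω₂−ω₃+ω₄ = 4.5000  →  ωz = (0.08/1.4800)·4.5000 = 0.2432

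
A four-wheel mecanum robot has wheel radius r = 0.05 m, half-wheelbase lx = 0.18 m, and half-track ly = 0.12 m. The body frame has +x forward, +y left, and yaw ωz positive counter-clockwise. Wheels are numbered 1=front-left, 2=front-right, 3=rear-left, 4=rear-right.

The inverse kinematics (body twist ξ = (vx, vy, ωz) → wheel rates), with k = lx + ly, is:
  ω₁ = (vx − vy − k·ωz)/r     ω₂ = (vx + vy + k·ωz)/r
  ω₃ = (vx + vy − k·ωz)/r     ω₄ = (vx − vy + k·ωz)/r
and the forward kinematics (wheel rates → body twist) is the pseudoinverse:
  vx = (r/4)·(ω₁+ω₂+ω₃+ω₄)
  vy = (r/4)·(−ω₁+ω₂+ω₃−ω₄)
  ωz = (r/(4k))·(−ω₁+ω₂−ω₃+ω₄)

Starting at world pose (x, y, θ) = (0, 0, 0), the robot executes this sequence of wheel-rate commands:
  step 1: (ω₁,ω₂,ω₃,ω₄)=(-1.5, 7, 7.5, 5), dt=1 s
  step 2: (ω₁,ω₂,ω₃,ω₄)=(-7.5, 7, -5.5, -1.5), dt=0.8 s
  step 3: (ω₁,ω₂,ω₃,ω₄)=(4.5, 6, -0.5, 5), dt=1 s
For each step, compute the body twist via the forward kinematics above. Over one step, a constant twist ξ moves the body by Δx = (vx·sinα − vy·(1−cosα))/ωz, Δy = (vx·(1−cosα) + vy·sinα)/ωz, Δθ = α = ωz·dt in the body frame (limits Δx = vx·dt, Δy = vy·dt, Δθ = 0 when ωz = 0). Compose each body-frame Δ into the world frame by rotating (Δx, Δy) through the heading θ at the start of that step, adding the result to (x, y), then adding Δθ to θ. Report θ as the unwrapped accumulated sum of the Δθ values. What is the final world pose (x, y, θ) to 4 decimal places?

(0.2294, 0.3447, 1.1583)

step 1: ξ=(vx,vy,ωz)=(0.2250, 0.1375, 0.2500), dt=1.0 → body Δ=(0.2056, 0.1641, 0.2500) → world pose (0.2056, 0.1641, 0.2500)
step 2: ξ=(vx,vy,ωz)=(-0.0938, 0.1313, 0.7708), dt=0.8 → body Δ=(-0.1017, 0.0761, 0.6167) → world pose (0.0882, 0.2126, 0.8667)
step 3: ξ=(vx,vy,ωz)=(0.1875, -0.0500, 0.2917), dt=1.0 → body Δ=(0.1921, -0.0221, 0.2917) → world pose (0.2294, 0.3447, 1.1583)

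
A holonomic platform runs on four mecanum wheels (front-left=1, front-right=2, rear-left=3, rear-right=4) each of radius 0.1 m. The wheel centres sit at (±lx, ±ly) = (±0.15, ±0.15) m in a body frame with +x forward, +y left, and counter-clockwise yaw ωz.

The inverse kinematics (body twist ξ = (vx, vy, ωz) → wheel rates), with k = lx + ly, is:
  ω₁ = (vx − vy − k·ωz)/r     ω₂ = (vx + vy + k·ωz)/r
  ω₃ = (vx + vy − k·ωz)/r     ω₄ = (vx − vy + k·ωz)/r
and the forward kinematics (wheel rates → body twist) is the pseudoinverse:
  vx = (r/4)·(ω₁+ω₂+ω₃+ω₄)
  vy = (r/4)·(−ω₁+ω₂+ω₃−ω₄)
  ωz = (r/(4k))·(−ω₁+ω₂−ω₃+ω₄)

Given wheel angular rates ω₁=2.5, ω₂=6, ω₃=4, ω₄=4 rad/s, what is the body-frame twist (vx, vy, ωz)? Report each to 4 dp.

(0.4125, 0.0875, 0.2917)

k = lx + ly = 0.15 + 0.15 = 0.3000
ω₁+ω₂+ω₃+ω₄ = 16.5000  →  vx = (0.1/4)·16.5000 = 0.4125
−ω₁+ω₂+ω₃−ω₄ = 3.5000  →  vy = (0.1/4)·3.5000 = 0.0875
−ω₁+ω₂−ω₃+ω₄ = 3.5000  →  ωz = (0.1/1.2000)·3.5000 = 0.2917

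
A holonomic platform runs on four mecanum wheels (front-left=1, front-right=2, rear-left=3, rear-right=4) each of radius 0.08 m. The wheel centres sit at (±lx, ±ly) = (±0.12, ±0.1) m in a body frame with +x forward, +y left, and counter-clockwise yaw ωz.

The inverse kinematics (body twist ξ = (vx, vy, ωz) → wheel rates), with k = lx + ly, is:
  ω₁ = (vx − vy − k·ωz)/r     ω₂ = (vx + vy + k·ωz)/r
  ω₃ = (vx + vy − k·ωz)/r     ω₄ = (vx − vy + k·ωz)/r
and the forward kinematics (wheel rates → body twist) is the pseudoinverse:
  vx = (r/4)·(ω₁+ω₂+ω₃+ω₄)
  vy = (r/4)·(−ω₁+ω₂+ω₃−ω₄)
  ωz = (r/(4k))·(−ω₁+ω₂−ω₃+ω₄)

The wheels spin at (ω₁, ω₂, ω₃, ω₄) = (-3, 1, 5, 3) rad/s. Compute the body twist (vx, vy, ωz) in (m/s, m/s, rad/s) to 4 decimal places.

(0.1200, 0.1200, 0.1818)

k = lx + ly = 0.12 + 0.1 = 0.2200
ω₁+ω₂+ω₃+ω₄ = 6.0000  →  vx = (0.08/4)·6.0000 = 0.1200
−ω₁+ω₂+ω₃−ω₄ = 6.0000  →  vy = (0.08/4)·6.0000 = 0.1200
−ω₁+ω₂−ω₃+ω₄ = 2.0000  →  ωz = (0.08/0.8800)·2.0000 = 0.1818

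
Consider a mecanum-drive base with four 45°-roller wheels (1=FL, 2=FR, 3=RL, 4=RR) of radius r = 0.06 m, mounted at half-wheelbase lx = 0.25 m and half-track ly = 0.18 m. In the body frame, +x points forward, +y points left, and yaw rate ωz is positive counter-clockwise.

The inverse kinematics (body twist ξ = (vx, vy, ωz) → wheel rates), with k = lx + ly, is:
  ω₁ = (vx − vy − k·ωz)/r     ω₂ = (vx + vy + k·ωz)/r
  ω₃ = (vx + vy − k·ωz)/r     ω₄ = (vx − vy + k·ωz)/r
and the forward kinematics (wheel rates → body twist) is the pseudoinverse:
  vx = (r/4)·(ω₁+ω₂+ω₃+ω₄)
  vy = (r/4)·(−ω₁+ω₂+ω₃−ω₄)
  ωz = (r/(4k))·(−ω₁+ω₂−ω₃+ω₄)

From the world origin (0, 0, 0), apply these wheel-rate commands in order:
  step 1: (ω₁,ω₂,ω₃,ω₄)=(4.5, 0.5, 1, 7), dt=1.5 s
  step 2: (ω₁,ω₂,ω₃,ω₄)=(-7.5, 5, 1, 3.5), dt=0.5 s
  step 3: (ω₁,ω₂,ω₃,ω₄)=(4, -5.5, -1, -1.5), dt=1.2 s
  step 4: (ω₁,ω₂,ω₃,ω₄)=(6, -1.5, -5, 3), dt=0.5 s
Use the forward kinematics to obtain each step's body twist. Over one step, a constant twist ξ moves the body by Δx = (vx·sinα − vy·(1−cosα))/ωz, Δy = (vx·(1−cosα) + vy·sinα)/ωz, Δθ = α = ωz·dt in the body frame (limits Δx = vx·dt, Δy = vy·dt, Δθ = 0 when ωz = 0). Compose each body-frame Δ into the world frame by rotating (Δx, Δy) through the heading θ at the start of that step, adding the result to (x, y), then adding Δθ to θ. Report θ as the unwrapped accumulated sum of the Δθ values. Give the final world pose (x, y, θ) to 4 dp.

(0.2685, -0.4201, -0.0436)

step 1: ξ=(vx,vy,ωz)=(0.1950, -0.1500, 0.0698), dt=1.5 → body Δ=(0.3037, -0.2093, 0.1047) → world pose (0.3037, -0.2093, 0.1047)
step 2: ξ=(vx,vy,ωz)=(0.0300, 0.1500, 0.5233), dt=0.5 → body Δ=(0.0051, 0.0761, 0.2616) → world pose (0.3008, -0.1331, 0.3663)
step 3: ξ=(vx,vy,ωz)=(-0.0600, -0.1350, -0.3488), dt=1.2 → body Δ=(-0.1033, -0.1425, -0.4186) → world pose (0.2554, -0.3031, -0.0523)
step 4: ξ=(vx,vy,ωz)=(0.0375, -0.2325, 0.0174), dt=0.5 → body Δ=(0.0193, -0.1162, 0.0087) → world pose (0.2685, -0.4201, -0.0436)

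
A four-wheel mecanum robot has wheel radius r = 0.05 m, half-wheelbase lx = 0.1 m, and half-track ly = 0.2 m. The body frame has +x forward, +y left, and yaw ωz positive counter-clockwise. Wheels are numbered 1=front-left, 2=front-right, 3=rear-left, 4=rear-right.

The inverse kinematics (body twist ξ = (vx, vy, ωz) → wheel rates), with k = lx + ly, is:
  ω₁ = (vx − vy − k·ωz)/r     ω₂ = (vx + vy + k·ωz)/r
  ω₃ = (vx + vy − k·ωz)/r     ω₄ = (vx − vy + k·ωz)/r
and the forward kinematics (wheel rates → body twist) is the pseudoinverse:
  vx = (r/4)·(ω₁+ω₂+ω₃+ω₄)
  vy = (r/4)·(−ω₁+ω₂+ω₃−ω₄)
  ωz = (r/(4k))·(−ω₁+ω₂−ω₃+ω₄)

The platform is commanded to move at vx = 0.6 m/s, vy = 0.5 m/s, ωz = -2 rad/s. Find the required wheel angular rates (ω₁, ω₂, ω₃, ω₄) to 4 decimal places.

k = lx + ly = 0.1 + 0.2 = 0.3000;  k·ωz = 0.3000·-2 = -0.6000
ω₁ (FL) = (vx − vy − k·ωz)/r = 0.7000/0.05 = 14.0000
ω₂ (FR) = (vx + vy + k·ωz)/r = 0.5000/0.05 = 10.0000
ω₃ (RL) = (vx + vy − k·ωz)/r = 1.7000/0.05 = 34.0000
ω₄ (RR) = (vx − vy + k·ωz)/r = -0.5000/0.05 = -10.0000

(14.0000, 10.0000, 34.0000, -10.0000)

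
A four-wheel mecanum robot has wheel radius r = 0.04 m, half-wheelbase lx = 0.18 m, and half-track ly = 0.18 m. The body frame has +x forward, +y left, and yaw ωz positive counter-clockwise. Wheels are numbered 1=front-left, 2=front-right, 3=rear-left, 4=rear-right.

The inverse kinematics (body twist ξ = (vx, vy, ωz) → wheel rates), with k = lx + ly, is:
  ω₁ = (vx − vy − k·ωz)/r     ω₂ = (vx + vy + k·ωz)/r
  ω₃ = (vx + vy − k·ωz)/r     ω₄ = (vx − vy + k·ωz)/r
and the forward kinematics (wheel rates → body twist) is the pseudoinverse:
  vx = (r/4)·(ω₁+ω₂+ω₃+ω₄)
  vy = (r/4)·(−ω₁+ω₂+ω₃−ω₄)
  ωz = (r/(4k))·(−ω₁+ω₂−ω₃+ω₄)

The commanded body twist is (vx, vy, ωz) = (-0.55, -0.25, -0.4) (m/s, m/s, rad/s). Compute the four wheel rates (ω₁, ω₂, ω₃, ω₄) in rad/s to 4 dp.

k = lx + ly = 0.18 + 0.18 = 0.3600;  k·ωz = 0.3600·-0.4 = -0.1440
ω₁ (FL) = (vx − vy − k·ωz)/r = -0.1560/0.04 = -3.9000
ω₂ (FR) = (vx + vy + k·ωz)/r = -0.9440/0.04 = -23.6000
ω₃ (RL) = (vx + vy − k·ωz)/r = -0.6560/0.04 = -16.4000
ω₄ (RR) = (vx − vy + k·ωz)/r = -0.4440/0.04 = -11.1000

(-3.9000, -23.6000, -16.4000, -11.1000)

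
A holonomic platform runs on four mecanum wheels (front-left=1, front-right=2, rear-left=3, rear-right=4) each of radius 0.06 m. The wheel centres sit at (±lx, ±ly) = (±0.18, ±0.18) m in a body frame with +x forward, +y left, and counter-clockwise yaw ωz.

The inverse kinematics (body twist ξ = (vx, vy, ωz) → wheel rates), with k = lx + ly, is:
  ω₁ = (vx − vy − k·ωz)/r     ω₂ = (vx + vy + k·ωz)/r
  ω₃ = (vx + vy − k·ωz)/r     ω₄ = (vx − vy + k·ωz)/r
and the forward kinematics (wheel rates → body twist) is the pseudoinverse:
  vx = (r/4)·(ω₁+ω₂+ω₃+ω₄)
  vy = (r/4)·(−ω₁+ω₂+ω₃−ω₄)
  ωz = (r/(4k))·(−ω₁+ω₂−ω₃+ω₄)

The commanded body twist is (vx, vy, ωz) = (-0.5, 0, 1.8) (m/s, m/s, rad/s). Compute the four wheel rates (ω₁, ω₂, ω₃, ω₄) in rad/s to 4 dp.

k = lx + ly = 0.18 + 0.18 = 0.3600;  k·ωz = 0.3600·1.8 = 0.6480
ω₁ (FL) = (vx − vy − k·ωz)/r = -1.1480/0.06 = -19.1333
ω₂ (FR) = (vx + vy + k·ωz)/r = 0.1480/0.06 = 2.4667
ω₃ (RL) = (vx + vy − k·ωz)/r = -1.1480/0.06 = -19.1333
ω₄ (RR) = (vx − vy + k·ωz)/r = 0.1480/0.06 = 2.4667

(-19.1333, 2.4667, -19.1333, 2.4667)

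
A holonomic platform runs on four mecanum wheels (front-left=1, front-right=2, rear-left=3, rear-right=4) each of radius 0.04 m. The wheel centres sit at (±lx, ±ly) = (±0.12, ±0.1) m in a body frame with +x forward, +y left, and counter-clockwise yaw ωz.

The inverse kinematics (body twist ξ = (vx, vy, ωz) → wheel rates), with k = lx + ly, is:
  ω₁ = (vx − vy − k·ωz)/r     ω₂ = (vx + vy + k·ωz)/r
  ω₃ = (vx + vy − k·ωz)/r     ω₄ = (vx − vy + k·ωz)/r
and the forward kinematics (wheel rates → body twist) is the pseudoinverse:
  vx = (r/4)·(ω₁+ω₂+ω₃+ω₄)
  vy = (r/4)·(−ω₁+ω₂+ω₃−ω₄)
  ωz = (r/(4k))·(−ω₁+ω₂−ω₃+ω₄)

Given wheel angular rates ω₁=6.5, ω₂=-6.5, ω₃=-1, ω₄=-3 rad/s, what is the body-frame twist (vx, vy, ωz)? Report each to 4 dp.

(-0.0400, -0.1100, -0.6818)

k = lx + ly = 0.12 + 0.1 = 0.2200
ω₁+ω₂+ω₃+ω₄ = -4.0000  →  vx = (0.04/4)·-4.0000 = -0.0400
−ω₁+ω₂+ω₃−ω₄ = -11.0000  →  vy = (0.04/4)·-11.0000 = -0.1100
−ω₁+ω₂−ω₃+ω₄ = -15.0000  →  ωz = (0.04/0.8800)·-15.0000 = -0.6818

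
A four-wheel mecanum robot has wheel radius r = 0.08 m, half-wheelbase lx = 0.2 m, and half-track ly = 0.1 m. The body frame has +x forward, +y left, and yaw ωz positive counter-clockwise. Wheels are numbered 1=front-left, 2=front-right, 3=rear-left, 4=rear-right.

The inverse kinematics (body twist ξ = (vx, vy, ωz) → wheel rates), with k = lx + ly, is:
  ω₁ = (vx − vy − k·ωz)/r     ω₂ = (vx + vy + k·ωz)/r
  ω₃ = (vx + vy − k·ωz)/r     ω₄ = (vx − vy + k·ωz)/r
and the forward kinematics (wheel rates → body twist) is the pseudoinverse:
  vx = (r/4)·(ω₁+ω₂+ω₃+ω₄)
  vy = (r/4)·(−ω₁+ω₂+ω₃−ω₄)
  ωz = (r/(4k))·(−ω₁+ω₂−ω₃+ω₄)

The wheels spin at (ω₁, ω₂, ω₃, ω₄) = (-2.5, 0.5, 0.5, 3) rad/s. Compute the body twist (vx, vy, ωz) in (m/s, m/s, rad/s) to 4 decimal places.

(0.0300, 0.0100, 0.3667)

k = lx + ly = 0.2 + 0.1 = 0.3000
ω₁+ω₂+ω₃+ω₄ = 1.5000  →  vx = (0.08/4)·1.5000 = 0.0300
−ω₁+ω₂+ω₃−ω₄ = 0.5000  →  vy = (0.08/4)·0.5000 = 0.0100
−ω₁+ω₂−ω₃+ω₄ = 5.5000  →  ωz = (0.08/1.2000)·5.5000 = 0.3667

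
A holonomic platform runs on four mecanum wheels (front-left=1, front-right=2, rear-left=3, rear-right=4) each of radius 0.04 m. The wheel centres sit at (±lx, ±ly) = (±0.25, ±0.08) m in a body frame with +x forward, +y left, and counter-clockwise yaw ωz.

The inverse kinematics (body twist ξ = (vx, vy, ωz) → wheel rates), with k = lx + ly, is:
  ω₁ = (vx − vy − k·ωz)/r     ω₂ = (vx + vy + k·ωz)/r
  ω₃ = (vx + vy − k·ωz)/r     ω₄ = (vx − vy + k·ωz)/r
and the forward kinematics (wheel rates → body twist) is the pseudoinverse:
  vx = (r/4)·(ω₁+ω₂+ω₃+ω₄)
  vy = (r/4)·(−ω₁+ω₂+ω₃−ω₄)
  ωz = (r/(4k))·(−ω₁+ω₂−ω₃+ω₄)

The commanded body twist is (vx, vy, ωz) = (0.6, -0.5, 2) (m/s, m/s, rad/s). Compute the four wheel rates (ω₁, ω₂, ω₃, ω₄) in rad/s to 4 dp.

(11.0000, 19.0000, -14.0000, 44.0000)

k = lx + ly = 0.25 + 0.08 = 0.3300;  k·ωz = 0.3300·2 = 0.6600
ω₁ (FL) = (vx − vy − k·ωz)/r = 0.4400/0.04 = 11.0000
ω₂ (FR) = (vx + vy + k·ωz)/r = 0.7600/0.04 = 19.0000
ω₃ (RL) = (vx + vy − k·ωz)/r = -0.5600/0.04 = -14.0000
ω₄ (RR) = (vx − vy + k·ωz)/r = 1.7600/0.04 = 44.0000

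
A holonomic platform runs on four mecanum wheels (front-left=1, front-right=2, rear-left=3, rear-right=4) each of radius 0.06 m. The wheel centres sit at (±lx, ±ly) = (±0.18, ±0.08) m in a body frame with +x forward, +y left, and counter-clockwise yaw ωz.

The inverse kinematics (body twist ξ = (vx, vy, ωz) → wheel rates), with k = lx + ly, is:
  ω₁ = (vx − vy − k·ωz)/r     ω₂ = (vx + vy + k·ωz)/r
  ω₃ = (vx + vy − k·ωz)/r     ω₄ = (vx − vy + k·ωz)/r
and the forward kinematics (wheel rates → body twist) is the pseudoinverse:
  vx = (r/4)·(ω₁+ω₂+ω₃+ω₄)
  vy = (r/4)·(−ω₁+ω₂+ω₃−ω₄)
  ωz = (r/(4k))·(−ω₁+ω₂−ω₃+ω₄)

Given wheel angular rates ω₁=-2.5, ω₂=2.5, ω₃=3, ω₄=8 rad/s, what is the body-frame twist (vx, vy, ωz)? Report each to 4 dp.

(0.1650, 0.0000, 0.5769)

k = lx + ly = 0.18 + 0.08 = 0.2600
ω₁+ω₂+ω₃+ω₄ = 11.0000  →  vx = (0.06/4)·11.0000 = 0.1650
−ω₁+ω₂+ω₃−ω₄ = 0.0000  →  vy = (0.06/4)·0.0000 = 0.0000
−ω₁+ω₂−ω₃+ω₄ = 10.0000  →  ωz = (0.06/1.0400)·10.0000 = 0.5769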